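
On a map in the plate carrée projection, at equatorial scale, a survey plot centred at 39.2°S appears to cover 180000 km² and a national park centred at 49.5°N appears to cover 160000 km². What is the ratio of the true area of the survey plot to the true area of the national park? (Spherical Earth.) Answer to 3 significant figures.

1.34

Plate carrée has h = 1 and k = sec φ, giving areal scale sec φ; true area = (apparent area) · cos φ.
True area of survey plot: 180000 × cos(39.2°) = 180000 × 0.7749 = 139500 km².
True area of national park: 160000 × cos(49.5°) = 160000 × 0.6494 = 103900 km².
Ratio = 139500 / 103900 ≈ 1.34.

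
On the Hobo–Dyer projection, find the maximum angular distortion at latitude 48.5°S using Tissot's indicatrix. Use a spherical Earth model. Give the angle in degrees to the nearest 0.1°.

20.5°

The Hobo–Dyer projection is cylindrical equal-area with φ₀ = 37.5°. A cylindrical equal-area projection with standard parallel φ₀ has meridian scale h = cos φ / cos φ₀ and parallel scale k = cos φ₀ / cos φ (so areas are preserved, h·k = 1).
At 48.5°: h = 0.8352, k = 1.197; principal scales a = 1.197, b = 0.8352.
sin(ω/2) = (a − b)/(a + b) = 0.3621/2.033 = 0.1781, so ω = 2 arcsin(0.1781) ≈ 20.5°.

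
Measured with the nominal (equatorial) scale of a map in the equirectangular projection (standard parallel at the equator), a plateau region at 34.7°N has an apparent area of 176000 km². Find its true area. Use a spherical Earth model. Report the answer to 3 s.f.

In the plate carrée (x = Rλ, y = Rφ), meridians are true-scale (h = 1) and parallels are stretched by k = sec φ.
Areal scale = h·k = 1 × sec φ; at 34.7°, h = 1.000, k = 1.216, so h·k = 1.216.
True area = apparent / (areal scale) = 176000 / 1.216 ≈ 145000 km².

145000 km²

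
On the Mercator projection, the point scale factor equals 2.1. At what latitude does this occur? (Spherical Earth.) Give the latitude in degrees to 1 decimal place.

Mercator scale is k = sec φ = 1/cos φ.
1/cos φ = 2.1  ⇒  cos φ = 0.4762  ⇒  φ = arccos(0.4762) ≈ 61.6°.

61.6°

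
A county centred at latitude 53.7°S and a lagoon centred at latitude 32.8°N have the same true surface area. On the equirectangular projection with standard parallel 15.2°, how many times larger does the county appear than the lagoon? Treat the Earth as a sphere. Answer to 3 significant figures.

1.42

The equidistant cylindrical projection with φ₀ = 15.2° has h = 1 (meridians true) and k = cos φ₀ / cos φ along parallels.
Areal scale at 53.7°: h·k = 1.000 × 1.630 = 1.630.
Areal scale at 32.8°: h·k = 1.000 × 1.148 = 1.148.
Ratio = 1.630/1.148 ≈ 1.42.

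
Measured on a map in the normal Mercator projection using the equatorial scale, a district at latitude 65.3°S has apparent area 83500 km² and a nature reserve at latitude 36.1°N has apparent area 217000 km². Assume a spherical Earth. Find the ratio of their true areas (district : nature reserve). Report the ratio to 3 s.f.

0.103

On Mercator the areal scale is sec²φ, so true area = apparent × cos²φ.
True area of district: 83500 × cos²(65.3°) = 83500 × 0.1746 = 14580 km².
True area of nature reserve: 217000 × cos²(36.1°) = 217000 × 0.6528 = 141700 km².
Ratio = 14580 / 141700 ≈ 0.103.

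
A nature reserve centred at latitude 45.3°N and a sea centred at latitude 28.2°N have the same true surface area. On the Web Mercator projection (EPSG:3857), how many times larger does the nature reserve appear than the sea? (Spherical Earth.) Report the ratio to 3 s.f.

Mercator is conformal with k = sec φ, so areal scale = k² = sec²φ.
At 45.3°: sec²(45.3°) = 1/0.7034² = 2.021.
At 28.2°: sec²(28.2°) = 1/0.8813² = 1.288.
Ratio = 2.021/1.288 = cos²(28.2°)/cos²(45.3°) ≈ 1.57.

1.57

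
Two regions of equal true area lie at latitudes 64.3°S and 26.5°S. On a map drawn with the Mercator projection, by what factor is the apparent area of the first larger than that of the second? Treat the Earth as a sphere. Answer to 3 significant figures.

4.26

Mercator is conformal with k = sec φ, so areal scale = k² = sec²φ.
At 64.3°: sec²(64.3°) = 1/0.4337² = 5.317.
At 26.5°: sec²(26.5°) = 1/0.8949² = 1.249.
Ratio = 5.317/1.249 = cos²(26.5°)/cos²(64.3°) ≈ 4.26.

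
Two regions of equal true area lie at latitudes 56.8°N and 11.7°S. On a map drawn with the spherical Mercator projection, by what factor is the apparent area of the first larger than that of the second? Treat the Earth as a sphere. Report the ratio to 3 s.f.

3.20

Mercator areal scale is sec²φ.
At 56.8°: sec²(56.8°) = 1/0.5476² = 3.335.
At 11.7°: sec²(11.7°) = 1/0.9792² = 1.043.
Ratio = 3.335/1.043 = cos²(11.7°)/cos²(56.8°) ≈ 3.20.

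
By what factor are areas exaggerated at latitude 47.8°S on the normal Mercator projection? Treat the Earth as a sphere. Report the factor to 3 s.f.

2.22

For Mercator, h = k = sec φ (a conformal cylindrical projection has a single point scale, 1/cos φ).
Areal scale = k² = sec²φ = 1/cos²(47.8°) = 1/0.6717² = 2.216.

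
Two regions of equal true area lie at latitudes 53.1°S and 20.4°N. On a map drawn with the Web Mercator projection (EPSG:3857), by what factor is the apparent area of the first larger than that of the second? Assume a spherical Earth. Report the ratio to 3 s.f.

On Mercator, area is exaggerated by sec²φ = 1/cos²φ.
At 53.1°: sec²(53.1°) = 1/0.6004² = 2.774.
At 20.4°: sec²(20.4°) = 1/0.9373² = 1.138.
Ratio = 2.774/1.138 = cos²(20.4°)/cos²(53.1°) ≈ 2.44.

2.44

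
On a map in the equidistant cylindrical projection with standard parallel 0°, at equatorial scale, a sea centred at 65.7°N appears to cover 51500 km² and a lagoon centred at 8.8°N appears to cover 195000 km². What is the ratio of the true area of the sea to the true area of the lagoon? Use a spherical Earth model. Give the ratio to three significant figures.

0.110

On the plate carrée, areal scale = h·k = 1 × sec φ, so true area = apparent × cos φ.
True area of sea: 51500 × cos(65.7°) = 51500 × 0.4115 = 21190 km².
True area of lagoon: 195000 × cos(8.8°) = 195000 × 0.9882 = 192700 km².
Ratio = 21190 / 192700 ≈ 0.110.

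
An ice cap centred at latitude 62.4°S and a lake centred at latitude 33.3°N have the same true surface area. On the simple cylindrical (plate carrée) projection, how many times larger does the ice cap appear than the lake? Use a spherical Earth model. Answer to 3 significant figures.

In the plate carrée (x = Rλ, y = Rφ), meridians are true-scale (h = 1) and parallels are stretched by k = sec φ.
Areal scale at 62.4°: h·k = 1.000 × 2.158 = 2.158.
Areal scale at 33.3°: h·k = 1.000 × 1.196 = 1.196.
Ratio = 2.158/1.196 ≈ 1.80.

1.80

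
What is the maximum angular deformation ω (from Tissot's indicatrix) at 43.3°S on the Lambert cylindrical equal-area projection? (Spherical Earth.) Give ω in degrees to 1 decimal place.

The Lambert cylindrical equal-area projection is the cylindrical equal-area projection with its standard parallel at the equator (φ₀ = 0). Cylindrical equal-area (φ₀ = 0°): h = cos φ / cos 0° along meridians, k = cos 0° / cos φ along parallels; h·k = 1.
At 43.3°: h = 0.7278, k = 1.374; principal scales a = 1.374, b = 0.7278.
sin(ω/2) = (a − b)/(a + b) = 0.6463/2.102 = 0.3075, so ω = 2 arcsin(0.3075) ≈ 35.8°.

35.8°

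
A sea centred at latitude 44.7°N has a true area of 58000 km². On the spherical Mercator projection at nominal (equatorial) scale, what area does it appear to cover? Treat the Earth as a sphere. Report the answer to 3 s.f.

115000 km²

The Mercator projection is conformal; its linear scale factor is the same in every direction and equals sec φ = 1/cos φ.
Areal scale = k² = sec²φ = 1/cos²(44.7°) = 1/0.7108² = 1.979.
Apparent area = 58000 × 1.979 ≈ 115000 km².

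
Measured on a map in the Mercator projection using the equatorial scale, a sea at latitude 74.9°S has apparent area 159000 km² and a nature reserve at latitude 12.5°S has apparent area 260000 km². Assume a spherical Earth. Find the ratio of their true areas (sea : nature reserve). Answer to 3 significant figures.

On Mercator the areal scale is sec²φ, so true area = apparent × cos²φ.
True area of sea: 159000 × cos²(74.9°) = 159000 × 0.06786 = 10790 km².
True area of nature reserve: 260000 × cos²(12.5°) = 260000 × 0.9532 = 247800 km².
Ratio = 10790 / 247800 ≈ 0.0435.

0.0435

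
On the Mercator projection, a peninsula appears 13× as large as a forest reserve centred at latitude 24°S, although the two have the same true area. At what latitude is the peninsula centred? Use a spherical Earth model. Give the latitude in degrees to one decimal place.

For equal true areas on Mercator, apparent areas scale as sec²φ, so the ratio is cos²φ₂ / cos²φ₁.
cos²φ₂ / cos²φ₁ = 13  ⇒  cos φ₁ = cos 24° / √13 = 0.9135/3.606 = 0.2534.
φ₁ = arccos(0.2534) ≈ 75.3°.

75.3°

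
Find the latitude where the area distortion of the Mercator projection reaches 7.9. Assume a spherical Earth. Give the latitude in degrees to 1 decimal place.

69.2°

Mercator areal scale is sec²φ.
sec²φ = 7.9  ⇒  cos²φ = 0.1266  ⇒  cos φ = 0.3558.
φ = arccos(0.3558) ≈ 69.2°.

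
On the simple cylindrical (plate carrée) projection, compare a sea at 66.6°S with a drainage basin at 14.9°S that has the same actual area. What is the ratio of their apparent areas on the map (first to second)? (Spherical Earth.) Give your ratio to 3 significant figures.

For the equirectangular projection with φ₀ = 0 (plate carrée), h = 1 along meridians and k = sec φ along parallels.
Areal scale at 66.6°: h·k = 1.000 × 2.518 = 2.518.
Areal scale at 14.9°: h·k = 1.000 × 1.035 = 1.035.
Ratio = 2.518/1.035 ≈ 2.43.

2.43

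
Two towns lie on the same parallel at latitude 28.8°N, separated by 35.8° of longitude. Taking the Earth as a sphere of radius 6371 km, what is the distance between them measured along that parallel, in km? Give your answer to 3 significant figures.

Arc length along a parallel = R cos φ · Δλ (with Δλ in radians).
= 6371 × cos 28.8° × (35.8° × π/180) = 6371 × 0.8763 × 0.6248 ≈ 3490 km.

3490 km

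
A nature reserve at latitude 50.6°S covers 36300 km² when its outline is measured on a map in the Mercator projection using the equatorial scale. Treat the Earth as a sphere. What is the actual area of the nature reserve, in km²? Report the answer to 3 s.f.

Mercator is conformal, so the point scale is isotropic: h = k = sec φ = 1/cos φ.
Areal scale = k² = sec²φ = 1/cos²(50.6°) = 1/0.6347² = 2.482.
True area = apparent / (areal scale) = 36300 / 2.482 ≈ 14600 km².

14600 km²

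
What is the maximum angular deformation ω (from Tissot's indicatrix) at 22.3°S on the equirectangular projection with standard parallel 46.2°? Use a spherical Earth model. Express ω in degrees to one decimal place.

16.6°

The equidistant cylindrical projection with φ₀ = 46.2° has h = 1 (meridians true) and k = cos φ₀ / cos φ along parallels.
At 22.3°: h = 1.000, k = 0.7481; principal scales a = 1.000, b = 0.7481.
sin(ω/2) = (a − b)/(a + b) = 0.2519/1.748 = 0.1441, so ω = 2 arcsin(0.1441) ≈ 16.6°.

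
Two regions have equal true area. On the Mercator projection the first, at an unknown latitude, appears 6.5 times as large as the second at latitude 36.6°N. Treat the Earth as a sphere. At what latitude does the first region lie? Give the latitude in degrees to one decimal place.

71.6°

For equal true areas on Mercator, apparent areas scale as sec²φ, so the ratio is cos²φ₂ / cos²φ₁.
cos²φ₂ / cos²φ₁ = 6.5  ⇒  cos φ₁ = cos 36.6° / √6.5 = 0.8028/2.550 = 0.3149.
φ₁ = arccos(0.3149) ≈ 71.6°.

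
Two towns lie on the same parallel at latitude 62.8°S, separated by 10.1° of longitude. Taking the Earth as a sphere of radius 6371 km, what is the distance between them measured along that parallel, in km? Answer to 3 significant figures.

513 km

Arc length along a parallel = R cos φ · Δλ (with Δλ in radians).
= 6371 × cos 62.8° × (10.1° × π/180) = 6371 × 0.4571 × 0.1763 ≈ 513 km.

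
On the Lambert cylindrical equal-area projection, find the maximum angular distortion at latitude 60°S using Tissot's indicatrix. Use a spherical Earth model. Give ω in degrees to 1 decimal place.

The Lambert cylindrical equal-area projection is the cylindrical equal-area projection with its standard parallel at the equator (φ₀ = 0). For cylindrical equal-area with standard parallel φ₀, h = cos φ / cos φ₀ and k = cos φ₀ / cos φ, so h·k = 1.
At 60°: h = 0.5000, k = 2.000; principal scales a = 2.000, b = 0.5000.
sin(ω/2) = (a − b)/(a + b) = 1.500/2.500 = 0.6000, so ω = 2 arcsin(0.6000) ≈ 73.7°.

73.7°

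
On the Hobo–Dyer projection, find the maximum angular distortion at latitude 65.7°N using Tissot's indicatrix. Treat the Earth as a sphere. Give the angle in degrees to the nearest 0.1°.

The Hobo–Dyer projection is cylindrical equal-area with φ₀ = 37.5°. A cylindrical equal-area projection with standard parallel φ₀ has meridian scale h = cos φ / cos φ₀ and parallel scale k = cos φ₀ / cos φ (so areas are preserved, h·k = 1).
At 65.7°: h = 0.5187, k = 1.928; principal scales a = 1.928, b = 0.5187.
sin(ω/2) = (a − b)/(a + b) = 1.409/2.447 = 0.5760, so ω = 2 arcsin(0.5760) ≈ 70.3°.

70.3°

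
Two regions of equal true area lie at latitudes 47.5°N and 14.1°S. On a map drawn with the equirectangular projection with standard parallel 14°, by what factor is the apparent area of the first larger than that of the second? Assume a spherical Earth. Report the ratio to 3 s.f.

The equidistant cylindrical projection with φ₀ = 14° has h = 1 (meridians true) and k = cos φ₀ / cos φ along parallels.
Areal scale at 47.5°: h·k = 1.000 × 1.436 = 1.436.
Areal scale at 14.1°: h·k = 1.000 × 1.000 = 1.000.
Ratio = 1.436/1.000 ≈ 1.44.

1.44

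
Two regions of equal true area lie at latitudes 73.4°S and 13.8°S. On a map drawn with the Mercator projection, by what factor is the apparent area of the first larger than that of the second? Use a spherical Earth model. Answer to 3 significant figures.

Mercator is conformal with k = sec φ, so areal scale = k² = sec²φ.
At 73.4°: sec²(73.4°) = 1/0.2857² = 12.25.
At 13.8°: sec²(13.8°) = 1/0.9711² = 1.060.
Ratio = 12.25/1.060 = cos²(13.8°)/cos²(73.4°) ≈ 11.6.

11.6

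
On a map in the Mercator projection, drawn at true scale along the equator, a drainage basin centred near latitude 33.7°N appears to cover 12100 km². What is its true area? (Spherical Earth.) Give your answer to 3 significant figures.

8370 km²

Mercator is conformal, so the point scale is isotropic: h = k = sec φ = 1/cos φ.
Areal scale = k² = sec²φ = 1/cos²(33.7°) = 1/0.8320² = 1.445.
True area = apparent / (areal scale) = 12100 / 1.445 ≈ 8370 km².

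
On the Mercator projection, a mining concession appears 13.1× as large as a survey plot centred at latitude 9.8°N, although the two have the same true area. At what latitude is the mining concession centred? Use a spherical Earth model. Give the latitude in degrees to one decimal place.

For equal true areas on Mercator, apparent areas scale as sec²φ, so the ratio is cos²φ₂ / cos²φ₁.
cos²φ₂ / cos²φ₁ = 13.1  ⇒  cos φ₁ = cos 9.8° / √13.1 = 0.9854/3.619 = 0.2723.
φ₁ = arccos(0.2723) ≈ 74.2°.

74.2°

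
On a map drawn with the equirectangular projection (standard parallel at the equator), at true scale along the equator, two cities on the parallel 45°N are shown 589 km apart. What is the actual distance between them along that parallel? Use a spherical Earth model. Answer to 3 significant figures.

416 km

In the plate carrée (x = Rλ, y = Rφ), meridians are true-scale (h = 1) and parallels are stretched by k = sec φ.
Along the parallel at 45°, map distances are exaggerated by k = sec 45° = 1.414.
True distance = 589 / 1.414 = 589 × cos 45° ≈ 416 km.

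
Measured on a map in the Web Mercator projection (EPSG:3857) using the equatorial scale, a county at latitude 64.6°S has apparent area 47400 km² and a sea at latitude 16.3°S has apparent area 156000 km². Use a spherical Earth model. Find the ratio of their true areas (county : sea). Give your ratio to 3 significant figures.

0.0607

Mercator's areal exaggeration is sec²φ; hence true area = (apparent area) · cos²φ.
True area of county: 47400 × cos²(64.6°) = 47400 × 0.1840 = 8721 km².
True area of sea: 156000 × cos²(16.3°) = 156000 × 0.9212 = 143700 km².
Ratio = 8721 / 143700 ≈ 0.0607.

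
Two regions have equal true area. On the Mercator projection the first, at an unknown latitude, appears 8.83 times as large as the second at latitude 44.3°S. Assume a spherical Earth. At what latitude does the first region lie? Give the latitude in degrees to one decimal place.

Mercator areal scale is sec²φ, so apparent-area ratio = sec²φ₁ / sec²φ₂ = cos²φ₂ / cos²φ₁.
cos²φ₂ / cos²φ₁ = 8.83  ⇒  cos φ₁ = cos 44.3° / √8.83 = 0.7157/2.972 = 0.2408.
φ₁ = arccos(0.2408) ≈ 76.1°.

76.1°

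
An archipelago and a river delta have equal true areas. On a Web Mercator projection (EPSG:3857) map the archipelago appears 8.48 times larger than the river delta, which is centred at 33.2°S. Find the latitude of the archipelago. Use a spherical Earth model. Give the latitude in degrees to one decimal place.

73.3°

On Mercator, (apparent₁)/(apparent₂) = sec²φ₁ / sec²φ₂ when true areas are equal.
cos²φ₂ / cos²φ₁ = 8.48  ⇒  cos φ₁ = cos 33.2° / √8.48 = 0.8368/2.912 = 0.2873.
φ₁ = arccos(0.2873) ≈ 73.3°.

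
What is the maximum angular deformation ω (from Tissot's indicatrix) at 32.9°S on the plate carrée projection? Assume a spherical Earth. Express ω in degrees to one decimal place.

Plate carrée maps x = Rλ, y = Rφ. The meridian scale is h = 1 and the parallel scale is k = 1/cos φ = sec φ.
At 32.9°: h = 1.000, k = 1.191; principal scales a = 1.191, b = 1.000.
sin(ω/2) = (a − b)/(a + b) = 0.1910/2.191 = 0.08718, so ω = 2 arcsin(0.08718) ≈ 10.0°.

10.0°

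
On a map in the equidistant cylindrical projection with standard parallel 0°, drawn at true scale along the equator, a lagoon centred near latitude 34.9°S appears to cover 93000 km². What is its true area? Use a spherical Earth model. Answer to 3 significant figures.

In the plate carrée (x = Rλ, y = Rφ), meridians are true-scale (h = 1) and parallels are stretched by k = sec φ.
Areal scale = h·k = 1 × sec φ; at 34.9°, h = 1.000, k = 1.219, so h·k = 1.219.
True area = apparent / (areal scale) = 93000 / 1.219 ≈ 76300 km².

76300 km²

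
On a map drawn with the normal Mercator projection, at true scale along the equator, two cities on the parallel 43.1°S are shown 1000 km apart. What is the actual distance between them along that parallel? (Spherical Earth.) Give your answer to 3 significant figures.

730 km

Mercator is conformal, so the point scale is isotropic: h = k = sec φ = 1/cos φ.
Along the parallel at 43.1°, map distances are exaggerated by k = sec 43.1° = 1.370.
True distance = 1000 / 1.370 = 1000 × cos 43.1° ≈ 730 km.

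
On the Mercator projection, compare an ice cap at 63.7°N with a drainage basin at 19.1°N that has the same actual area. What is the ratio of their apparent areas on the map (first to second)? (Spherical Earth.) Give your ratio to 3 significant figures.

4.55

Mercator areal scale is sec²φ.
At 63.7°: sec²(63.7°) = 1/0.4431² = 5.094.
At 19.1°: sec²(19.1°) = 1/0.9449² = 1.120.
Ratio = 5.094/1.120 = cos²(19.1°)/cos²(63.7°) ≈ 4.55.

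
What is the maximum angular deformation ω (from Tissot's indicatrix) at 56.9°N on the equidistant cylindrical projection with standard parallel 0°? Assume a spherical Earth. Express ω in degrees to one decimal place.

Plate carrée maps x = Rλ, y = Rφ. The meridian scale is h = 1 and the parallel scale is k = 1/cos φ = sec φ.
At 56.9°: h = 1.000, k = 1.831; principal scales a = 1.831, b = 1.000.
sin(ω/2) = (a − b)/(a + b) = 0.8312/2.831 = 0.2936, so ω = 2 arcsin(0.2936) ≈ 34.1°.

34.1°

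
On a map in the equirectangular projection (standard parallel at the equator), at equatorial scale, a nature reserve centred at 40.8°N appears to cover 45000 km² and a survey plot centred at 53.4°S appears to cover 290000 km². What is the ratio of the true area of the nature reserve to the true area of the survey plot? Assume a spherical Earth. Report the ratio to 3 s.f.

0.197

Plate carrée has h = 1 and k = sec φ, giving areal scale sec φ; true area = (apparent area) · cos φ.
True area of nature reserve: 45000 × cos(40.8°) = 45000 × 0.7570 = 34060 km².
True area of survey plot: 290000 × cos(53.4°) = 290000 × 0.5962 = 172900 km².
Ratio = 34060 / 172900 ≈ 0.197.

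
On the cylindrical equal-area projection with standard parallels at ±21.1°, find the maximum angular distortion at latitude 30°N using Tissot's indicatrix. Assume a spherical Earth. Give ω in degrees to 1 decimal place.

8.5°

A cylindrical equal-area projection with standard parallel φ₀ has meridian scale h = cos φ / cos φ₀ and parallel scale k = cos φ₀ / cos φ (so areas are preserved, h·k = 1).
At 30°: h = 0.9283, k = 1.077; principal scales a = 1.077, b = 0.9283.
sin(ω/2) = (a − b)/(a + b) = 0.1490/2.006 = 0.07430, so ω = 2 arcsin(0.07430) ≈ 8.5°.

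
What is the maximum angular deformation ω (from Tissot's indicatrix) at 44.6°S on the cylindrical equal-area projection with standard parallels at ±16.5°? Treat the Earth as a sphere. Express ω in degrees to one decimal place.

For cylindrical equal-area with standard parallel φ₀, h = cos φ / cos φ₀ and k = cos φ₀ / cos φ, so h·k = 1.
At 44.6°: h = 0.7426, k = 1.347; principal scales a = 1.347, b = 0.7426.
sin(ω/2) = (a − b)/(a + b) = 0.6040/2.089 = 0.2891, so ω = 2 arcsin(0.2891) ≈ 33.6°.

33.6°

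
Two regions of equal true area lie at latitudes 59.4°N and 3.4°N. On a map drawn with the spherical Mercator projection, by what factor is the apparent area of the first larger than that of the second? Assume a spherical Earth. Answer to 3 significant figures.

Mercator is conformal with k = sec φ, so areal scale = k² = sec²φ.
At 59.4°: sec²(59.4°) = 1/0.5090² = 3.859.
At 3.4°: sec²(3.4°) = 1/0.9982² = 1.004.
Ratio = 3.859/1.004 = cos²(3.4°)/cos²(59.4°) ≈ 3.85.

3.85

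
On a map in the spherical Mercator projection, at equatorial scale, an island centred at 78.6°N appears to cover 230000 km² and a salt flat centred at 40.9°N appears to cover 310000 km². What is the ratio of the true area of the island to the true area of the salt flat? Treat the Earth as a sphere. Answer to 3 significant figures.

0.0507

On Mercator the areal scale is sec²φ, so true area = apparent × cos²φ.
True area of island: 230000 × cos²(78.6°) = 230000 × 0.03907 = 8986 km².
True area of salt flat: 310000 × cos²(40.9°) = 310000 × 0.5713 = 177100 km².
Ratio = 8986 / 177100 ≈ 0.0507.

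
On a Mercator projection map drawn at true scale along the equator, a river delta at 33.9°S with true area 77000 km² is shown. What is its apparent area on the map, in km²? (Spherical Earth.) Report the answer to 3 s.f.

112000 km²

Mercator is conformal, so the point scale is isotropic: h = k = sec φ = 1/cos φ.
Areal scale = k² = sec²φ = 1/cos²(33.9°) = 1/0.8300² = 1.452.
Apparent area = 77000 × 1.452 ≈ 112000 km².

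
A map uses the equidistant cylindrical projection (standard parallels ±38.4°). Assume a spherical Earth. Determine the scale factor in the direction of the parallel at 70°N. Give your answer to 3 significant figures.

In the equirectangular projection with standard parallel φ₀ = 38.4° (x = Rλ cos φ₀, y = Rφ), meridians are true-scale (h = 1) and the parallel scale is k = cos φ₀ / cos φ.
k = cos 38.4° / cos 70° = 0.7837/0.3420 = 2.291.

2.29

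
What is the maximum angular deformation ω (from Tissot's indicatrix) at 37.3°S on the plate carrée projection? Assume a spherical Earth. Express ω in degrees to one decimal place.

In the plate carrée (x = Rλ, y = Rφ), meridians are true-scale (h = 1) and parallels are stretched by k = sec φ.
At 37.3°: h = 1.000, k = 1.257; principal scales a = 1.257, b = 1.000.
sin(ω/2) = (a − b)/(a + b) = 0.2571/2.257 = 0.1139, so ω = 2 arcsin(0.1139) ≈ 13.1°.

13.1°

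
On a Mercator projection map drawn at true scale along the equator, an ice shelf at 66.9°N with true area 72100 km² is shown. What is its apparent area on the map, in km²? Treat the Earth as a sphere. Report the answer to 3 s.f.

468000 km²

Mercator is conformal, so the point scale is isotropic: h = k = sec φ = 1/cos φ.
Areal scale = k² = sec²φ = 1/cos²(66.9°) = 1/0.3923² = 6.497.
Apparent area = 72100 × 6.497 ≈ 468000 km².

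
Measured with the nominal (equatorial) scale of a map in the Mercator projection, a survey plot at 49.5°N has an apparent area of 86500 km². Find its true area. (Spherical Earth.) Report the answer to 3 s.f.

36500 km²

The Mercator projection is conformal; its linear scale factor is the same in every direction and equals sec φ = 1/cos φ.
Areal scale = k² = sec²φ = 1/cos²(49.5°) = 1/0.6494² = 2.371.
True area = apparent / (areal scale) = 86500 / 2.371 ≈ 36500 km².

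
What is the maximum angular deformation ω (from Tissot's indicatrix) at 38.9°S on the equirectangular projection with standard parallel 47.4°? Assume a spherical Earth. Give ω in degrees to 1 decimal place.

The equidistant cylindrical projection with φ₀ = 47.4° has h = 1 (meridians true) and k = cos φ₀ / cos φ along parallels.
At 38.9°: h = 1.000, k = 0.8697; principal scales a = 1.000, b = 0.8697.
sin(ω/2) = (a − b)/(a + b) = 0.1303/1.870 = 0.06966, so ω = 2 arcsin(0.06966) ≈ 8.0°.

8.0°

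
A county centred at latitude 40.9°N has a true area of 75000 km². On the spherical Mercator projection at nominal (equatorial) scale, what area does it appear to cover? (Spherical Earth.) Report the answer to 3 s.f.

131000 km²

For Mercator, h = k = sec φ (a conformal cylindrical projection has a single point scale, 1/cos φ).
Areal scale = k² = sec²φ = 1/cos²(40.9°) = 1/0.7559² = 1.750.
Apparent area = 75000 × 1.750 ≈ 131000 km².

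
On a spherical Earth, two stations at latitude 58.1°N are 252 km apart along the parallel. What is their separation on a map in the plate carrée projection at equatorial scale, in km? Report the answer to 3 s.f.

For the equirectangular projection with φ₀ = 0 (plate carrée), h = 1 along meridians and k = sec φ along parallels.
Along the parallel, k = sec 58.1° = 1/0.5284 = 1.892.
Map distance = 252 × 1.892 ≈ 477 km.

477 km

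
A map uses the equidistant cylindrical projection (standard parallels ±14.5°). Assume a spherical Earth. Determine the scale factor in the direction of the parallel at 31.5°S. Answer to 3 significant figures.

In the equirectangular projection with standard parallel φ₀ = 14.5° (x = Rλ cos φ₀, y = Rφ), meridians are true-scale (h = 1) and the parallel scale is k = cos φ₀ / cos φ.
k = cos 14.5° / cos 31.5° = 0.9681/0.8526 = 1.135.

1.14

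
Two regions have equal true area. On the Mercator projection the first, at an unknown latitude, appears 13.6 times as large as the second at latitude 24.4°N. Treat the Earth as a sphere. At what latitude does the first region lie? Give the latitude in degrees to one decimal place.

75.7°

On Mercator, (apparent₁)/(apparent₂) = sec²φ₁ / sec²φ₂ when true areas are equal.
cos²φ₂ / cos²φ₁ = 13.6  ⇒  cos φ₁ = cos 24.4° / √13.6 = 0.9107/3.688 = 0.2469.
φ₁ = arccos(0.2469) ≈ 75.7°.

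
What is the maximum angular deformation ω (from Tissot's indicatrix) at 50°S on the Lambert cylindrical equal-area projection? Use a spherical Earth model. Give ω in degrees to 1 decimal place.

49.1°

The Lambert cylindrical equal-area projection is the cylindrical equal-area projection with its standard parallel at the equator (φ₀ = 0). For cylindrical equal-area with standard parallel φ₀, h = cos φ / cos φ₀ and k = cos φ₀ / cos φ, so h·k = 1.
At 50°: h = 0.6428, k = 1.556; principal scales a = 1.556, b = 0.6428.
sin(ω/2) = (a − b)/(a + b) = 0.9129/2.199 = 0.4153, so ω = 2 arcsin(0.4153) ≈ 49.1°.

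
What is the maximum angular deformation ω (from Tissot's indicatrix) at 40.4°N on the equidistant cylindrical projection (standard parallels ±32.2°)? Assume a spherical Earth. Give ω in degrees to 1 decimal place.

The equidistant cylindrical projection with φ₀ = 32.2° has h = 1 (meridians true) and k = cos φ₀ / cos φ along parallels.
At 40.4°: h = 1.000, k = 1.111; principal scales a = 1.111, b = 1.000.
sin(ω/2) = (a − b)/(a + b) = 0.1112/2.111 = 0.05265, so ω = 2 arcsin(0.05265) ≈ 6.0°.

6.0°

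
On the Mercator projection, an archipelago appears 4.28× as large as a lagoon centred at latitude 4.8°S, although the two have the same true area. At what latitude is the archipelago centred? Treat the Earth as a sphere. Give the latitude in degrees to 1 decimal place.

Mercator areal scale is sec²φ, so apparent-area ratio = sec²φ₁ / sec²φ₂ = cos²φ₂ / cos²φ₁.
cos²φ₂ / cos²φ₁ = 4.28  ⇒  cos φ₁ = cos 4.8° / √4.28 = 0.9965/2.069 = 0.4817.
φ₁ = arccos(0.4817) ≈ 61.2°.

61.2°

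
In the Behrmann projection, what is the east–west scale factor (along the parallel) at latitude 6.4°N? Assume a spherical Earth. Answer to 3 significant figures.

The Behrmann projection is cylindrical equal-area with φ₀ = 30°. A cylindrical equal-area projection with standard parallel φ₀ has meridian scale h = cos φ / cos φ₀ and parallel scale k = cos φ₀ / cos φ (so areas are preserved, h·k = 1).
k = cos 30° / cos 6.4° = 0.8660/0.9938 = 0.8715.

0.871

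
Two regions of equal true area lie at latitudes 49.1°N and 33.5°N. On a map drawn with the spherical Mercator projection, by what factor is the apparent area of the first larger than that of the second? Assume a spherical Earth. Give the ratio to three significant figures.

1.62

On Mercator, area is exaggerated by sec²φ = 1/cos²φ.
At 49.1°: sec²(49.1°) = 1/0.6547² = 2.333.
At 33.5°: sec²(33.5°) = 1/0.8339² = 1.438.
Ratio = 2.333/1.438 = cos²(33.5°)/cos²(49.1°) ≈ 1.62.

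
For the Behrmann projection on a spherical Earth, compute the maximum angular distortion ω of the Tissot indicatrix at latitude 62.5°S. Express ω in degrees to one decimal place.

67.7°

Behrmann is a cylindrical equal-area projection with standard parallels at ±30°. Cylindrical equal-area (φ₀ = 30°): h = cos φ / cos 30° along meridians, k = cos 30° / cos φ along parallels; h·k = 1.
At 62.5°: h = 0.5332, k = 1.876; principal scales a = 1.876, b = 0.5332.
sin(ω/2) = (a − b)/(a + b) = 1.342/2.409 = 0.5573, so ω = 2 arcsin(0.5573) ≈ 67.7°.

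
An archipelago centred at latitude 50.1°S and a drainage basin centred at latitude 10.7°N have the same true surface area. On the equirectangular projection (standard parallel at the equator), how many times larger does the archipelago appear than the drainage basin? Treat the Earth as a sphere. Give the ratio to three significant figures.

In the plate carrée (x = Rλ, y = Rφ), meridians are true-scale (h = 1) and parallels are stretched by k = sec φ.
Areal scale at 50.1°: h·k = 1.000 × 1.559 = 1.559.
Areal scale at 10.7°: h·k = 1.000 × 1.018 = 1.018.
Ratio = 1.559/1.018 ≈ 1.53.

1.53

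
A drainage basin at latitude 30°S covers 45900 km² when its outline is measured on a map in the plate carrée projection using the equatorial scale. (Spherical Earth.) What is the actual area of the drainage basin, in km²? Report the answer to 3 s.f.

In the plate carrée (x = Rλ, y = Rφ), meridians are true-scale (h = 1) and parallels are stretched by k = sec φ.
Areal scale = h·k = 1 × sec φ; at 30°, h = 1.000, k = 1.155, so h·k = 1.155.
True area = apparent / (areal scale) = 45900 / 1.155 ≈ 39800 km².

39800 km²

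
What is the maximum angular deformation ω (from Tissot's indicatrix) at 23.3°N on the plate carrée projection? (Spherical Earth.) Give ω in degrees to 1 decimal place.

4.9°

In the plate carrée (x = Rλ, y = Rφ), meridians are true-scale (h = 1) and parallels are stretched by k = sec φ.
At 23.3°: h = 1.000, k = 1.089; principal scales a = 1.089, b = 1.000.
sin(ω/2) = (a − b)/(a + b) = 0.08880/2.089 = 0.04251, so ω = 2 arcsin(0.04251) ≈ 4.9°.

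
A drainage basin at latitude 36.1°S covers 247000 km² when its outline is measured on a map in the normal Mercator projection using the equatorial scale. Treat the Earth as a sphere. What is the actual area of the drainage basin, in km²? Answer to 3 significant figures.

For Mercator, h = k = sec φ (a conformal cylindrical projection has a single point scale, 1/cos φ).
Areal scale = k² = sec²φ = 1/cos²(36.1°) = 1/0.8080² = 1.532.
True area = apparent / (areal scale) = 247000 / 1.532 ≈ 161000 km².

161000 km²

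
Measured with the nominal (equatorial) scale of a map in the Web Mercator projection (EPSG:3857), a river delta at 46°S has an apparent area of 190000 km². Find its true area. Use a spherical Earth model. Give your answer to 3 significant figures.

The Mercator projection is conformal; its linear scale factor is the same in every direction and equals sec φ = 1/cos φ.
Areal scale = k² = sec²φ = 1/cos²(46°) = 1/0.6947² = 2.072.
True area = apparent / (areal scale) = 190000 / 2.072 ≈ 91700 km².

91700 km²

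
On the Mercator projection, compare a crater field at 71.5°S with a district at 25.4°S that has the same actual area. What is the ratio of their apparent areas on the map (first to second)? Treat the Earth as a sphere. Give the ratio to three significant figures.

On Mercator, area is exaggerated by sec²φ = 1/cos²φ.
At 71.5°: sec²(71.5°) = 1/0.3173² = 9.932.
At 25.4°: sec²(25.4°) = 1/0.9033² = 1.225.
Ratio = 9.932/1.225 = cos²(25.4°)/cos²(71.5°) ≈ 8.10.

8.10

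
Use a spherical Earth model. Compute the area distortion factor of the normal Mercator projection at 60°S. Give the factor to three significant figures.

4.00

Mercator is conformal, so the point scale is isotropic: h = k = sec φ = 1/cos φ.
Areal scale = k² = sec²φ = 1/cos²(60°) = 1/0.5000² = 4.000.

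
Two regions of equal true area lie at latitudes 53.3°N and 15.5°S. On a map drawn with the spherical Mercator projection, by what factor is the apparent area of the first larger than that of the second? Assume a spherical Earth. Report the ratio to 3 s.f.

Mercator is conformal with k = sec φ, so areal scale = k² = sec²φ.
At 53.3°: sec²(53.3°) = 1/0.5976² = 2.800.
At 15.5°: sec²(15.5°) = 1/0.9636² = 1.077.
Ratio = 2.800/1.077 = cos²(15.5°)/cos²(53.3°) ≈ 2.60.

2.60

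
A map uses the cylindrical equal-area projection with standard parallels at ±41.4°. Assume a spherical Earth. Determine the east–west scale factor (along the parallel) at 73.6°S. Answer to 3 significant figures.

For cylindrical equal-area with standard parallel φ₀, h = cos φ / cos φ₀ and k = cos φ₀ / cos φ, so h·k = 1.
k = cos 41.4° / cos 73.6° = 0.7501/0.2823 = 2.657.

2.66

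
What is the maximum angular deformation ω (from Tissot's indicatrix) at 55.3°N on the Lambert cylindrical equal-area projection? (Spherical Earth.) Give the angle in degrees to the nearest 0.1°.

61.4°

The Lambert cylindrical equal-area projection is the cylindrical equal-area projection with its standard parallel at the equator (φ₀ = 0). For cylindrical equal-area with standard parallel φ₀, h = cos φ / cos φ₀ and k = cos φ₀ / cos φ, so h·k = 1.
At 55.3°: h = 0.5693, k = 1.757; principal scales a = 1.757, b = 0.5693.
sin(ω/2) = (a − b)/(a + b) = 1.187/2.326 = 0.5105, so ω = 2 arcsin(0.5105) ≈ 61.4°.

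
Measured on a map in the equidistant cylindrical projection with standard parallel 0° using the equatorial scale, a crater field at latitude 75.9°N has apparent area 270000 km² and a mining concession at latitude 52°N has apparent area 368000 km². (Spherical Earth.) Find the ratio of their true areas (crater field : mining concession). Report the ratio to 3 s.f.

Plate carrée has h = 1 and k = sec φ, giving areal scale sec φ; true area = (apparent area) · cos φ.
True area of crater field: 270000 × cos(75.9°) = 270000 × 0.2436 = 65780 km².
True area of mining concession: 368000 × cos(52°) = 368000 × 0.6157 = 226600 km².
Ratio = 65780 / 226600 ≈ 0.290.

0.290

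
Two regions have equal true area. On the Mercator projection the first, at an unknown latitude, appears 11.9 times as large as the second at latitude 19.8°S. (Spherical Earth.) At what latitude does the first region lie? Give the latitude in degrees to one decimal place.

Mercator areal scale is sec²φ, so apparent-area ratio = sec²φ₁ / sec²φ₂ = cos²φ₂ / cos²φ₁.
cos²φ₂ / cos²φ₁ = 11.9  ⇒  cos φ₁ = cos 19.8° / √11.9 = 0.9409/3.450 = 0.2727.
φ₁ = arccos(0.2727) ≈ 74.2°.

74.2°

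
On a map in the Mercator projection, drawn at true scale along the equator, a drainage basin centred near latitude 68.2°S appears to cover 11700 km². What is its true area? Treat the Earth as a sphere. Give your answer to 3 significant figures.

For Mercator, h = k = sec φ (a conformal cylindrical projection has a single point scale, 1/cos φ).
Areal scale = k² = sec²φ = 1/cos²(68.2°) = 1/0.3714² = 7.251.
True area = apparent / (areal scale) = 11700 / 7.251 ≈ 1610 km².

1610 km²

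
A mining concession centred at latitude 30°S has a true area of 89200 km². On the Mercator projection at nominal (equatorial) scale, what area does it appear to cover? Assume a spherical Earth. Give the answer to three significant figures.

The Mercator projection is conformal; its linear scale factor is the same in every direction and equals sec φ = 1/cos φ.
Areal scale = k² = sec²φ = 1/cos²(30°) = 1/0.8660² = 1.333.
Apparent area = 89200 × 1.333 ≈ 119000 km².

119000 km²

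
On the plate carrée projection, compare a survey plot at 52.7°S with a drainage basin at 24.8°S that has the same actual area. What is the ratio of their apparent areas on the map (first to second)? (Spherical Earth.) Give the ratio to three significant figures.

1.50

In the plate carrée (x = Rλ, y = Rφ), meridians are true-scale (h = 1) and parallels are stretched by k = sec φ.
Areal scale at 52.7°: h·k = 1.000 × 1.650 = 1.650.
Areal scale at 24.8°: h·k = 1.000 × 1.102 = 1.102.
Ratio = 1.650/1.102 ≈ 1.50.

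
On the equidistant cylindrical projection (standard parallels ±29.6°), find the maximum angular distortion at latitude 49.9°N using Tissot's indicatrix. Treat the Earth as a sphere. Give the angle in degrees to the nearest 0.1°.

With standard parallel φ₀ = 29.6°, the equirectangular projection gives x = Rλ cos φ₀, y = Rφ, so h = 1 and k = cos 29.6° / cos φ.
At 49.9°: h = 1.000, k = 1.350; principal scales a = 1.350, b = 1.000.
sin(ω/2) = (a − b)/(a + b) = 0.3499/2.350 = 0.1489, so ω = 2 arcsin(0.1489) ≈ 17.1°.

17.1°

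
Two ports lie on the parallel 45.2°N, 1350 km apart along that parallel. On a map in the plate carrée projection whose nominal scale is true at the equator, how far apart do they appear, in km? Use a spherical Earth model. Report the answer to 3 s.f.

In the plate carrée (x = Rλ, y = Rφ), meridians are true-scale (h = 1) and parallels are stretched by k = sec φ.
Along the parallel, k = sec 45.2° = 1/0.7046 = 1.419.
Map distance = 1350 × 1.419 ≈ 1920 km.

1920 km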